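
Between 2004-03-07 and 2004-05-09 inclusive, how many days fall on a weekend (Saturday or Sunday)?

2004-03-07 is a Sunday.
From 2004-03-07 to 2004-05-09 is 64 days inclusive.
64 = 7 × 9 + 1, so there are 9 full weeks plus 1 extra day.
Each full week contributes 2 weekend days (Sat, Sun): 9 × 2 = 18.
The 1 extra day is Sun — 1 of them qualifies.
Total: 18 + 1 = 19.

19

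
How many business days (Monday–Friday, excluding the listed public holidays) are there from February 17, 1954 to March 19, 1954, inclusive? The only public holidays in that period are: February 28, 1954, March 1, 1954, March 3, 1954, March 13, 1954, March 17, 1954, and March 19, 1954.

19

February 17, 1954 is a Wednesday.
The range spans 31 days (inclusive of both endpoints).
31 = 7 × 4 + 3, so there are 4 full weeks plus 3 extra days.
Each full week contributes 5 weekdays (Mon–Fri): 4 × 5 = 20.
The 3 extra days are Wed, Thu, Fri — 3 of them qualify.
Total: 20 + 3 = 23.
Holidays: February 28, 1954 (Sun); March 1, 1954 (Mon); March 3, 1954 (Wed); March 13, 1954 (Sat); March 17, 1954 (Wed); March 19, 1954 (Fri).
4 of the 6 holidays fall on weekdays; the rest are weekends and were already excluded.
Business days: 23 − 4 = 19.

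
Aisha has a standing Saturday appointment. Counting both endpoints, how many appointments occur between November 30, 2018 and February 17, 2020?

64

November 30, 2018 is a Friday.
From November 30, 2018 to February 17, 2020 is 445 days inclusive.
445 = 7 × 63 + 4, so there are 63 full weeks plus 4 extra days.
Each full week contributes one Saturday: 63 so far.
The 4 extra days are Fri, Sat, Sun, Mon — 1 of them qualifies.
Total: 63 + 1 = 64.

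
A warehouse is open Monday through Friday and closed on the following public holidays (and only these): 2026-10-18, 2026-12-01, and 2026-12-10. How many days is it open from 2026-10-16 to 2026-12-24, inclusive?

2026-10-16 is a Friday.
From 2026-10-16 to 2026-12-24 is 70 days inclusive.
70 = 7 × 10, so the span is exactly 10 full weeks.
Each full week contributes 5 weekdays (Mon–Fri): 10 × 5 = 50.
Total: 50.
Holidays: 2026-10-18 (Sun); 2026-12-01 (Tue); 2026-12-10 (Thu).
2 of the 3 holidays fall on weekdays; the rest are weekends and were already excluded.
Business days: 50 − 2 = 48.

48 working days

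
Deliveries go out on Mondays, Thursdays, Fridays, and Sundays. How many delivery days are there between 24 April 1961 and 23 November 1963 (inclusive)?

539

24 April 1961 is a Monday.
That's 944 days from start to end, counting both.
944 = 7 × 134 + 6, so there are 134 full weeks plus 6 extra days.
Each full week contributes 4 days from the set (Mon, Thu, Fri, Sun): 134 × 4 = 536.
The 6 extra days are Mon, Tue, Wed, Thu, Fri, Sat — 3 of them qualify.
Total: 536 + 3 = 539.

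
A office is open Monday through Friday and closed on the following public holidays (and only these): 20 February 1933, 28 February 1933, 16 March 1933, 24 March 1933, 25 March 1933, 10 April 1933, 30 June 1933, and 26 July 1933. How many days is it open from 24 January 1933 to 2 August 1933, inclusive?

24 January 1933 is a Tuesday.
That's 191 days from start to end, counting both.
191 = 7 × 27 + 2, so there are 27 full weeks plus 2 extra days.
Each full week contributes 5 weekdays (Mon–Fri): 27 × 5 = 135.
The 2 extra days are Tuesday, Wednesday — 2 of them qualify.
Total: 135 + 2 = 137.
Holidays: 20 February 1933 (Mon); 28 February 1933 (Tue); 16 March 1933 (Thu); 24 March 1933 (Fri); 25 March 1933 (Sat); 10 April 1933 (Mon); 30 June 1933 (Fri); 26 July 1933 (Wed).
7 of the 8 holidays fall on weekdays; the rest are weekends and were already excluded.
Business days: 137 − 7 = 130.

130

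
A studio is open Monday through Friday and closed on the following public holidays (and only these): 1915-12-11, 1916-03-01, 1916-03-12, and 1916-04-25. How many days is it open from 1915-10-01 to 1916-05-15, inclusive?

1915-10-01 is a Friday.
The range spans 228 days (inclusive of both endpoints).
228 = 7 × 32 + 4, so there are 32 full weeks plus 4 extra days.
Each full week contributes 5 weekdays (Mon–Fri): 32 × 5 = 160.
The 4 extra days are Fri, Sat, Sun, Mon — 2 of them qualify.
Total: 160 + 2 = 162.
Holidays: 1915-12-11 (Sat); 1916-03-01 (Wed); 1916-03-12 (Sun); 1916-04-25 (Tue).
2 of the 4 holidays fall on weekdays; the rest are weekends and were already excluded.
Business days: 162 − 2 = 160.

160 business days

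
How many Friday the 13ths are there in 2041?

The 13th falls on a Friday when the month's 13th has weekday Fri.
Jan 13 is Sun; Feb 13 is Wed; Mar 13 is Wed; Apr 13 is Sat; May 13 is Mon; Jun 13 is Thu; Jul 13 is Sat; Aug 13 is Tue; Sep 13 is Fri ✓; Oct 13 is Sun; Nov 13 is Wed; Dec 13 is Fri ✓.
Friday the 13ths: Sep, Dec.

2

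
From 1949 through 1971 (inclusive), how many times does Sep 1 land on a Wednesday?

3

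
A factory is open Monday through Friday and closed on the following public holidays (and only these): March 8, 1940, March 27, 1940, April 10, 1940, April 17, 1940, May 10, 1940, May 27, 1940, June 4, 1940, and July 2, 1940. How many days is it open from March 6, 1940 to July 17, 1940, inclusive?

March 6, 1940 is a Wednesday.
That's 134 days from start to end, counting both.
134 = 7 × 19 + 1, so there are 19 full weeks plus 1 extra day.
Each full week contributes 5 weekdays (Mon–Fri): 19 × 5 = 95.
The 1 extra day is Wed — 1 of them qualifies.
Total: 95 + 1 = 96.
Holidays: March 8, 1940 (Fri); March 27, 1940 (Wed); April 10, 1940 (Wed); April 17, 1940 (Wed); May 10, 1940 (Fri); May 27, 1940 (Mon); June 4, 1940 (Tue); July 2, 1940 (Tue).
All 8 holidays fall on weekdays, so subtract 8.
Business days: 96 − 8 = 88.

88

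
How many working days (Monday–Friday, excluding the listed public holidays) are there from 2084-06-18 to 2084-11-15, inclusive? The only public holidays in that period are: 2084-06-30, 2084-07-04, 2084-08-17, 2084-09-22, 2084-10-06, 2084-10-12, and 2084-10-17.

101

2084-06-18 is a Sunday.
From 2084-06-18 to 2084-11-15 is 151 days inclusive.
151 = 7 × 21 + 4, so there are 21 full weeks plus 4 extra days.
Each full week contributes 5 weekdays (Mon–Fri): 21 × 5 = 105.
The 4 extra days are Sunday, Monday, Tuesday, Wednesday — 3 of them qualify.
Total: 105 + 3 = 108.
Holidays: 2084-06-30 (Fri); 2084-07-04 (Tue); 2084-08-17 (Thu); 2084-09-22 (Fri); 2084-10-06 (Fri); 2084-10-12 (Thu); 2084-10-17 (Tue).
All 7 holidays fall on weekdays, so subtract 7.
Business days: 108 − 7 = 101.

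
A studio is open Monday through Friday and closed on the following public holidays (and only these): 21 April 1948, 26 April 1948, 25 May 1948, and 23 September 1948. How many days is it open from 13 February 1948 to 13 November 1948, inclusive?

192

13 February 1948 is a Friday.
That's 275 days from start to end, counting both.
275 = 7 × 39 + 2, so there are 39 full weeks plus 2 extra days.
Each full week contributes 5 weekdays (Mon–Fri): 39 × 5 = 195.
The 2 extra days are Fri, Sat — 1 of them qualifies.
Total: 195 + 1 = 196.
Holidays: 21 April 1948 (Wed); 26 April 1948 (Mon); 25 May 1948 (Tue); 23 September 1948 (Thu).
All 4 holidays fall on weekdays, so subtract 4.
Business days: 196 − 4 = 192.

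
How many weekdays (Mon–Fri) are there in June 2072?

22

2072-06-01 is a Wednesday.
From 2072-06-01 to 2072-06-30 is 30 days inclusive.
30 = 7 × 4 + 2, so there are 4 full weeks plus 2 extra days.
Each full week contributes 5 weekdays (Mon–Fri): 4 × 5 = 20.
The 2 extra days are Wednesday, Thursday — 2 of them qualify.
Total: 20 + 2 = 22.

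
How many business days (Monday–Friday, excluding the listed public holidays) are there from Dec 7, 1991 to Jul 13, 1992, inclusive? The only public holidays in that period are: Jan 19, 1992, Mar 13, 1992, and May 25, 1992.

154

Dec 7, 1991 is a Saturday.
The range spans 220 days (inclusive of both endpoints).
220 = 7 × 31 + 3, so there are 31 full weeks plus 3 extra days.
Each full week contributes 5 weekdays (Mon–Fri): 31 × 5 = 155.
The 3 extra days are Sat, Sun, Mon — 1 of them qualifies.
Total: 155 + 1 = 156.
Holidays: Jan 19, 1992 (Sun); Mar 13, 1992 (Fri); May 25, 1992 (Mon).
2 of the 3 holidays fall on weekdays; the rest are weekends and were already excluded.
Business days: 156 − 2 = 154.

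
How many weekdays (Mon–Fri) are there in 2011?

260 weekdays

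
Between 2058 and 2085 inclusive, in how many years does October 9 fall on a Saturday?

Day of week of October 9 in each year:
2058: Wed, 2059: Thu, 2060: Sat ✓, 2061: Sun, 2062: Mon, 2063: Tue, 2064: Thu, 2065: Fri, 2066: Sat ✓, 2067: Sun, 2068: Tue, 2069: Wed, 2070: Thu, 2071: Fri, 2072: Sun, 2073: Mon, 2074: Tue, 2075: Wed, 2076: Fri, 2077: Sat ✓, 2078: Sun, 2079: Mon, 2080: Wed, 2081: Thu, 2082: Fri, 2083: Sat ✓, 2084: Mon, 2085: Tue
Saturdays: 2060, 2066, 2077, 2083.

4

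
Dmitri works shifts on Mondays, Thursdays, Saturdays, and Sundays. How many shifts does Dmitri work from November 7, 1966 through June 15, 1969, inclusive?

November 7, 1966 is a Monday.
The range spans 952 days (inclusive of both endpoints).
952 = 7 × 136, so the span is exactly 136 full weeks.
Each full week contributes 4 days from the set (Mon, Thu, Sat, Sun): 136 × 4 = 544.
Total: 544.

544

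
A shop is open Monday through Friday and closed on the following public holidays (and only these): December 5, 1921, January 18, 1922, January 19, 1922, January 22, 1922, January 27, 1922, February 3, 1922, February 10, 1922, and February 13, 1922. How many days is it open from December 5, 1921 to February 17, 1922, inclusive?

48

December 5, 1921 is a Monday.
From December 5, 1921 to February 17, 1922 is 75 days inclusive.
75 = 7 × 10 + 5, so there are 10 full weeks plus 5 extra days.
Each full week contributes 5 weekdays (Mon–Fri): 10 × 5 = 50.
The 5 extra days are Monday, Tuesday, Wednesday, Thursday, Friday — 5 of them qualify.
Total: 50 + 5 = 55.
Holidays: December 5, 1921 (Mon); January 18, 1922 (Wed); January 19, 1922 (Thu); January 22, 1922 (Sun); January 27, 1922 (Fri); February 3, 1922 (Fri); February 10, 1922 (Fri); February 13, 1922 (Mon).
7 of the 8 holidays fall on weekdays; the rest are weekends and were already excluded.
Business days: 55 − 7 = 48.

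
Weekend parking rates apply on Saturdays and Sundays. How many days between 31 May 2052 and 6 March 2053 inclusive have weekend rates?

80

31 May 2052 is a Friday.
That's 280 days from start to end, counting both.
280 = 7 × 40, so the span is exactly 40 full weeks.
Each full week contributes 2 weekend days (Sat, Sun): 40 × 2 = 80.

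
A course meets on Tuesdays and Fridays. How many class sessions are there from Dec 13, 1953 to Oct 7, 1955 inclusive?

190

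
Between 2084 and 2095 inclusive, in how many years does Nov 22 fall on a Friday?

Day of week of November 22 in each year:
2084: Wed, 2085: Thu, 2086: Fri ✓, 2087: Sat, 2088: Mon, 2089: Tue, 2090: Wed, 2091: Thu, 2092: Sat, 2093: Sun, 2094: Mon, 2095: Tue
Fridays: 2086.

1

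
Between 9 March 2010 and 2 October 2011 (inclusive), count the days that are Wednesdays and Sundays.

164

9 March 2010 is a Tuesday.
From 9 March 2010 to 2 October 2011 is 573 days inclusive.
573 = 7 × 81 + 6, so there are 81 full weeks plus 6 extra days.
Each full week contributes 2 days from the set (Wed, Sun): 81 × 2 = 162.
The 6 extra days are Tuesday, Wednesday, Thursday, Friday, Saturday, Sunday — 2 of them qualify.
Total: 162 + 2 = 164.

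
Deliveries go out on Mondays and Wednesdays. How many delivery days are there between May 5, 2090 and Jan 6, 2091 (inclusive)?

70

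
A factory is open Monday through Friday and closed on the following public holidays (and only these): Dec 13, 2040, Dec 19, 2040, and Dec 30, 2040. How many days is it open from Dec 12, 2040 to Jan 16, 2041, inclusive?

Dec 12, 2040 is a Wednesday.
The range spans 36 days (inclusive of both endpoints).
36 = 7 × 5 + 1, so there are 5 full weeks plus 1 extra day.
Each full week contributes 5 weekdays (Mon–Fri): 5 × 5 = 25.
The 1 extra day is Wednesday — 1 of them qualifies.
Total: 25 + 1 = 26.
Holidays: Dec 13, 2040 (Thu); Dec 19, 2040 (Wed); Dec 30, 2040 (Sun).
2 of the 3 holidays fall on weekdays; the rest are weekends and were already excluded.
Business days: 26 − 2 = 24.

24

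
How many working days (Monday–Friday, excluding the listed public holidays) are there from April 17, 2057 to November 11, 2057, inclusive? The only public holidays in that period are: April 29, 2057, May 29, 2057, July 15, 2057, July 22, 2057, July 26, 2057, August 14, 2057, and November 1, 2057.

145

April 17, 2057 is a Tuesday.
The range spans 209 days (inclusive of both endpoints).
209 = 7 × 29 + 6, so there are 29 full weeks plus 6 extra days.
Each full week contributes 5 weekdays (Mon–Fri): 29 × 5 = 145.
The 6 extra days are Tuesday, Wednesday, Thursday, Friday, Saturday, Sunday — 4 of them qualify.
Total: 145 + 4 = 149.
Holidays: April 29, 2057 (Sun); May 29, 2057 (Tue); July 15, 2057 (Sun); July 22, 2057 (Sun); July 26, 2057 (Thu); August 14, 2057 (Tue); November 1, 2057 (Thu).
4 of the 7 holidays fall on weekdays; the rest are weekends and were already excluded.
Business days: 149 − 4 = 145.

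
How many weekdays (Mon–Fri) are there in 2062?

January 1, 2062 is a Sunday.
That's 365 days from start to end, counting both.
365 = 7 × 52 + 1, so there are 52 full weeks plus 1 extra day.
Each full week contributes 5 weekdays (Mon–Fri): 52 × 5 = 260.
The 1 extra day is Sunday — none qualify.
Total: 260 + 0 = 260.

260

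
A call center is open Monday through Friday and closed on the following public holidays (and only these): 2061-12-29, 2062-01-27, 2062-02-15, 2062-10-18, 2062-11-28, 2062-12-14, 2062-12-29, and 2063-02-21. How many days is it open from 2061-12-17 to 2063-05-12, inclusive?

357

2061-12-17 is a Saturday.
From 2061-12-17 to 2063-05-12 is 512 days inclusive.
512 = 7 × 73 + 1, so there are 73 full weeks plus 1 extra day.
Each full week contributes 5 weekdays (Mon–Fri): 73 × 5 = 365.
The 1 extra day is Saturday — none qualify.
Total: 365 + 0 = 365.
Holidays: 2061-12-29 (Thu); 2062-01-27 (Fri); 2062-02-15 (Wed); 2062-10-18 (Wed); 2062-11-28 (Tue); 2062-12-14 (Thu); 2062-12-29 (Fri); 2063-02-21 (Wed).
All 8 holidays fall on weekdays, so subtract 8.
Business days: 365 − 8 = 357.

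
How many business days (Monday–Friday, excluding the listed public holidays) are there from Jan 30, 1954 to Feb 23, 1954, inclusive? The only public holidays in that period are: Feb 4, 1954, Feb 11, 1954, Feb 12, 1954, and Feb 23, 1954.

Jan 30, 1954 is a Saturday.
The range spans 25 days (inclusive of both endpoints).
25 = 7 × 3 + 4, so there are 3 full weeks plus 4 extra days.
Each full week contributes 5 weekdays (Mon–Fri): 3 × 5 = 15.
The 4 extra days are Saturday, Sunday, Monday, Tuesday — 2 of them qualify.
Total: 15 + 2 = 17.
Holidays: Feb 4, 1954 (Thu); Feb 11, 1954 (Thu); Feb 12, 1954 (Fri); Feb 23, 1954 (Tue).
All 4 holidays fall on weekdays, so subtract 4.
Business days: 17 − 4 = 13.

13 business days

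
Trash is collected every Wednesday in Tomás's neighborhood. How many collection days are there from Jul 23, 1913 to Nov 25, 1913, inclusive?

18 Wednesdays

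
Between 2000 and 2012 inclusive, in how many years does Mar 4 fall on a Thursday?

Day of week of March 4 in each year:
2000: Sat, 2001: Sun, 2002: Mon, 2003: Tue, 2004: Thu ✓, 2005: Fri, 2006: Sat, 2007: Sun, 2008: Tue, 2009: Wed, 2010: Thu ✓, 2011: Fri, 2012: Sun
Thursdays: 2004, 2010.

2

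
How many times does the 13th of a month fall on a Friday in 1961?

2

The 13th falls on a Friday when the month's 13th has weekday Fri.
Jan 13 is Fri ✓; Feb 13 is Mon; Mar 13 is Mon; Apr 13 is Thu; May 13 is Sat; Jun 13 is Tue; Jul 13 is Thu; Aug 13 is Sun; Sep 13 is Wed; Oct 13 is Fri ✓; Nov 13 is Mon; Dec 13 is Wed.
Friday the 13ths: Jan, Oct.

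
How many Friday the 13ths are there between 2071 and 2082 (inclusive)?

22

Friday-the-13ths by year:
2071: Feb, Mar, Nov
2072: May
2073: Jan, Oct
2074: Apr, Jul
2075: Sep, Dec
2076: Mar, Nov
2077: Aug
2078: May
2079: Jan, Oct
2080: Sep, Dec
2081: Jun
2082: Feb, Mar, Nov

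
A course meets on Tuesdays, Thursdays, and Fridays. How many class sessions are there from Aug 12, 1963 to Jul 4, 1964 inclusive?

141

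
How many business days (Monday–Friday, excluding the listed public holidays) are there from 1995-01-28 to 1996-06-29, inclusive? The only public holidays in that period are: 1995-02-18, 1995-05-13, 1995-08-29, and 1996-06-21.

368

1995-01-28 is a Saturday.
That's 519 days from start to end, counting both.
519 = 7 × 74 + 1, so there are 74 full weeks plus 1 extra day.
Each full week contributes 5 weekdays (Mon–Fri): 74 × 5 = 370.
The 1 extra day is Sat — none qualify.
Total: 370 + 0 = 370.
Holidays: 1995-02-18 (Sat); 1995-05-13 (Sat); 1995-08-29 (Tue); 1996-06-21 (Fri).
2 of the 4 holidays fall on weekdays; the rest are weekends and were already excluded.
Business days: 370 − 2 = 368.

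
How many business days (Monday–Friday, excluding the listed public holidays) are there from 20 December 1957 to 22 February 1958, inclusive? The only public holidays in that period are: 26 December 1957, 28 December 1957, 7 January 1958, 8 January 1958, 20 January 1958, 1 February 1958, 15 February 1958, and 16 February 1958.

20 December 1957 is a Friday.
That's 65 days from start to end, counting both.
65 = 7 × 9 + 2, so there are 9 full weeks plus 2 extra days.
Each full week contributes 5 weekdays (Mon–Fri): 9 × 5 = 45.
The 2 extra days are Friday, Saturday — 1 of them qualifies.
Total: 45 + 1 = 46.
Holidays: 26 December 1957 (Thu); 28 December 1957 (Sat); 7 January 1958 (Tue); 8 January 1958 (Wed); 20 January 1958 (Mon); 1 February 1958 (Sat); 15 February 1958 (Sat); 16 February 1958 (Sun).
4 of the 8 holidays fall on weekdays; the rest are weekends and were already excluded.
Business days: 46 − 4 = 42.

42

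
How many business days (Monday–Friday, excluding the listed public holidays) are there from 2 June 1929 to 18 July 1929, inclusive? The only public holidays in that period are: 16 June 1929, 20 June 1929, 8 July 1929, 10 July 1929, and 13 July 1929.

2 June 1929 is a Sunday.
From 2 June 1929 to 18 July 1929 is 47 days inclusive.
47 = 7 × 6 + 5, so there are 6 full weeks plus 5 extra days.
Each full week contributes 5 weekdays (Mon–Fri): 6 × 5 = 30.
The 5 extra days are Sun, Mon, Tue, Wed, Thu — 4 of them qualify.
Total: 30 + 4 = 34.
Holidays: 16 June 1929 (Sun); 20 June 1929 (Thu); 8 July 1929 (Mon); 10 July 1929 (Wed); 13 July 1929 (Sat).
3 of the 5 holidays fall on weekdays; the rest are weekends and were already excluded.
Business days: 34 − 3 = 31.

31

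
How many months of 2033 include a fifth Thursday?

4

A month has five Thursdays exactly when Thursday falls within its first (length − 28) days.
Jan: 31 days, starts Sat → 5 of Sat, Sun, Mon
Feb: 28 days, starts Tue → 5 of (none)
Mar: 31 days, starts Tue → 5 of Tue, Wed, Thu ✓
Apr: 30 days, starts Fri → 5 of Fri, Sat
May: 31 days, starts Sun → 5 of Sun, Mon, Tue
Jun: 30 days, starts Wed → 5 of Wed, Thu ✓
Jul: 31 days, starts Fri → 5 of Fri, Sat, Sun
Aug: 31 days, starts Mon → 5 of Mon, Tue, Wed
Sep: 30 days, starts Thu → 5 of Thu, Fri ✓
Oct: 31 days, starts Sat → 5 of Sat, Sun, Mon
Nov: 30 days, starts Tue → 5 of Tue, Wed
Dec: 31 days, starts Thu → 5 of Thu, Fri, Sat ✓
Months with five Thursdays: Mar, Jun, Sep, Dec.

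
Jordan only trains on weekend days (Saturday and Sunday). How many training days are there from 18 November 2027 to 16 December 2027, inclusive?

18 November 2027 is a Thursday.
From 18 November 2027 to 16 December 2027 is 29 days inclusive.
29 = 7 × 4 + 1, so there are 4 full weeks plus 1 extra day.
Each full week contributes 2 weekend days (Sat, Sun): 4 × 2 = 8.
The 1 extra day is Thu — none qualify.
Total: 8 + 0 = 8.

8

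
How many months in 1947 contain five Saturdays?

4

A month has five Saturdays exactly when Saturday falls within its first (length − 28) days.
Jan: 31 days, starts Wed → 5 of Wed, Thu, Fri
Feb: 28 days, starts Sat → 5 of (none)
Mar: 31 days, starts Sat → 5 of Sat, Sun, Mon ✓
Apr: 30 days, starts Tue → 5 of Tue, Wed
May: 31 days, starts Thu → 5 of Thu, Fri, Sat ✓
Jun: 30 days, starts Sun → 5 of Sun, Mon
Jul: 31 days, starts Tue → 5 of Tue, Wed, Thu
Aug: 31 days, starts Fri → 5 of Fri, Sat, Sun ✓
Sep: 30 days, starts Mon → 5 of Mon, Tue
Oct: 31 days, starts Wed → 5 of Wed, Thu, Fri
Nov: 30 days, starts Sat → 5 of Sat, Sun ✓
Dec: 31 days, starts Mon → 5 of Mon, Tue, Wed
Months with five Saturdays: Mar, May, Aug, Nov.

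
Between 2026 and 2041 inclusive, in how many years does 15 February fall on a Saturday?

1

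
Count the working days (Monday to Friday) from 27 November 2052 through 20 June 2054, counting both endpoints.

408

27 November 2052 is a Wednesday.
From 27 November 2052 to 20 June 2054 is 571 days inclusive.
571 = 7 × 81 + 4, so there are 81 full weeks plus 4 extra days.
Each full week contributes 5 weekdays (Mon–Fri): 81 × 5 = 405.
The 4 extra days are Wed, Thu, Fri, Sat — 3 of them qualify.
Total: 405 + 3 = 408.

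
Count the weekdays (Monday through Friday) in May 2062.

23

1 May 2062 is a Monday.
That's 31 days from start to end, counting both.
31 = 7 × 4 + 3, so there are 4 full weeks plus 3 extra days.
Each full week contributes 5 weekdays (Mon–Fri): 4 × 5 = 20.
The 3 extra days are Monday, Tuesday, Wednesday — 3 of them qualify.
Total: 20 + 3 = 23.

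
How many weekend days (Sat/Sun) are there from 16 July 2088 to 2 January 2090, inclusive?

16 July 2088 is a Friday.
The range spans 536 days (inclusive of both endpoints).
536 = 7 × 76 + 4, so there are 76 full weeks plus 4 extra days.
Each full week contributes 2 weekend days (Sat, Sun): 76 × 2 = 152.
The 4 extra days are Fri, Sat, Sun, Mon — 2 of them qualify.
Total: 152 + 2 = 154.

154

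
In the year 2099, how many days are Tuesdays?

52

January 1, 2099 is a Thursday.
The range spans 365 days (inclusive of both endpoints).
365 = 7 × 52 + 1, so there are 52 full weeks plus 1 extra day.
Each full week contributes one Tuesday: 52 so far.
The 1 extra day is Thu — none qualify.
Total: 52 + 0 = 52.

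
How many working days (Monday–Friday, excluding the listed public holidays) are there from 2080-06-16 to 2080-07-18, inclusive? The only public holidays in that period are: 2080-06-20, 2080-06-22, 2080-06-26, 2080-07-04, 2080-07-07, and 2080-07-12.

20

2080-06-16 is a Sunday.
The range spans 33 days (inclusive of both endpoints).
33 = 7 × 4 + 5, so there are 4 full weeks plus 5 extra days.
Each full week contributes 5 weekdays (Mon–Fri): 4 × 5 = 20.
The 5 extra days are Sunday, Monday, Tuesday, Wednesday, Thursday — 4 of them qualify.
Total: 20 + 4 = 24.
Holidays: 2080-06-20 (Thu); 2080-06-22 (Sat); 2080-06-26 (Wed); 2080-07-04 (Thu); 2080-07-07 (Sun); 2080-07-12 (Fri).
4 of the 6 holidays fall on weekdays; the rest are weekends and were already excluded.
Business days: 24 − 4 = 20.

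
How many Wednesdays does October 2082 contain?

4

1 October 2082 is a Thursday.
The range spans 31 days (inclusive of both endpoints).
31 = 7 × 4 + 3, so there are 4 full weeks plus 3 extra days.
Each full week contributes one Wednesday: 4 so far.
The 3 extra days are Thu, Fri, Sat — none qualify.
Total: 4 + 0 = 4.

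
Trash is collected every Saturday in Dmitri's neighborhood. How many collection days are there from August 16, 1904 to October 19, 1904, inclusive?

9

August 16, 1904 is a Tuesday.
That's 65 days from start to end, counting both.
65 = 7 × 9 + 2, so there are 9 full weeks plus 2 extra days.
Each full week contributes one Saturday: 9 so far.
The 2 extra days are Tuesday, Wednesday — none qualify.
Total: 9 + 0 = 9.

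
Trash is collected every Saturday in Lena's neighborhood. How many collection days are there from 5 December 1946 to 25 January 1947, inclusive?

8

5 December 1946 is a Thursday.
The range spans 52 days (inclusive of both endpoints).
52 = 7 × 7 + 3, so there are 7 full weeks plus 3 extra days.
Each full week contributes one Saturday: 7 so far.
The 3 extra days are Thursday, Friday, Saturday — 1 of them qualifies.
Total: 7 + 1 = 8.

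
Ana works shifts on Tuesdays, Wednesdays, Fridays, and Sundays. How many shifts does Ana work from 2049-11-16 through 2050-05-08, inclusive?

2049-11-16 is a Tuesday.
The range spans 174 days (inclusive of both endpoints).
174 = 7 × 24 + 6, so there are 24 full weeks plus 6 extra days.
Each full week contributes 4 days from the set (Tue, Wed, Fri, Sun): 24 × 4 = 96.
The 6 extra days are Tuesday, Wednesday, Thursday, Friday, Saturday, Sunday — 4 of them qualify.
Total: 96 + 4 = 100.

100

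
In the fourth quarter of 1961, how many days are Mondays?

13

1 October 1961 is a Sunday.
From 1 October 1961 to 31 December 1961 is 92 days inclusive.
92 = 7 × 13 + 1, so there are 13 full weeks plus 1 extra day.
Each full week contributes one Monday: 13 so far.
The 1 extra day is Sunday — none qualify.
Total: 13 + 0 = 13.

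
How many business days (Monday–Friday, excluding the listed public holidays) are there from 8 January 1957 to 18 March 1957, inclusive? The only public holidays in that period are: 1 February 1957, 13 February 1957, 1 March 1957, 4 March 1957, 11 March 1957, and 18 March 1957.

44

8 January 1957 is a Tuesday.
That's 70 days from start to end, counting both.
70 = 7 × 10, so the span is exactly 10 full weeks.
Each full week contributes 5 weekdays (Mon–Fri): 10 × 5 = 50.
Total: 50.
Holidays: 1 February 1957 (Fri); 13 February 1957 (Wed); 1 March 1957 (Fri); 4 March 1957 (Mon); 11 March 1957 (Mon); 18 March 1957 (Mon).
All 6 holidays fall on weekdays, so subtract 6.
Business days: 50 − 6 = 44.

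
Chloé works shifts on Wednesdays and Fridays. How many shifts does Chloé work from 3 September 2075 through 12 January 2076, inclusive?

38

3 September 2075 is a Tuesday.
From 3 September 2075 to 12 January 2076 is 132 days inclusive.
132 = 7 × 18 + 6, so there are 18 full weeks plus 6 extra days.
Each full week contributes 2 days from the set (Wed, Fri): 18 × 2 = 36.
The 6 extra days are Tuesday, Wednesday, Thursday, Friday, Saturday, Sunday — 2 of them qualify.
Total: 36 + 2 = 38.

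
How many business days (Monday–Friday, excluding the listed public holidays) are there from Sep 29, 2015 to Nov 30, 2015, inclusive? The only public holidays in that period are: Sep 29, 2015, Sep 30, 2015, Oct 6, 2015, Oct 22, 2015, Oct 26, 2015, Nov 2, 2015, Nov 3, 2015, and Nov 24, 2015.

37 business days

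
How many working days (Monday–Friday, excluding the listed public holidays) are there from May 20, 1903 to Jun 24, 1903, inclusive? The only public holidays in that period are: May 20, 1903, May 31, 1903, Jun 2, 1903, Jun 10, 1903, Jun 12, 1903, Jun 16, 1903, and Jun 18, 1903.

May 20, 1903 is a Wednesday.
From May 20, 1903 to Jun 24, 1903 is 36 days inclusive.
36 = 7 × 5 + 1, so there are 5 full weeks plus 1 extra day.
Each full week contributes 5 weekdays (Mon–Fri): 5 × 5 = 25.
The 1 extra day is Wednesday — 1 of them qualifies.
Total: 25 + 1 = 26.
Holidays: May 20, 1903 (Wed); May 31, 1903 (Sun); Jun 2, 1903 (Tue); Jun 10, 1903 (Wed); Jun 12, 1903 (Fri); Jun 16, 1903 (Tue); Jun 18, 1903 (Thu).
6 of the 7 holidays fall on weekdays; the rest are weekends and were already excluded.
Business days: 26 − 6 = 20.

20 working days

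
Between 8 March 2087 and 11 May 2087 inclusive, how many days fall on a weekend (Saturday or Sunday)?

20

8 March 2087 is a Saturday.
The range spans 65 days (inclusive of both endpoints).
65 = 7 × 9 + 2, so there are 9 full weeks plus 2 extra days.
Each full week contributes 2 weekend days (Sat, Sun): 9 × 2 = 18.
The 2 extra days are Sat, Sun — 2 of them qualify.
Total: 18 + 2 = 20.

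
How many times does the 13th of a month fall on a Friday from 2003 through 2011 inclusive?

Friday-the-13ths by year:
2003: Jun
2004: Feb, Aug
2005: May
2006: Jan, Oct
2007: Apr, Jul
2008: Jun
2009: Feb, Mar, Nov
2010: Aug
2011: May

14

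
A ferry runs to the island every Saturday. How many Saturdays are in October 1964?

1964-10-01 is a Thursday.
The range spans 31 days (inclusive of both endpoints).
31 = 7 × 4 + 3, so there are 4 full weeks plus 3 extra days.
Each full week contributes one Saturday: 4 so far.
The 3 extra days are Thursday, Friday, Saturday — 1 of them qualifies.
Total: 4 + 1 = 5.

5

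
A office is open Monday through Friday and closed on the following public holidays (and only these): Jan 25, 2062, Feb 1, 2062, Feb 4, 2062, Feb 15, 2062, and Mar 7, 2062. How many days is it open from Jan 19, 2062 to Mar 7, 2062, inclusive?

Jan 19, 2062 is a Thursday.
From Jan 19, 2062 to Mar 7, 2062 is 48 days inclusive.
48 = 7 × 6 + 6, so there are 6 full weeks plus 6 extra days.
Each full week contributes 5 weekdays (Mon–Fri): 6 × 5 = 30.
The 6 extra days are Thu, Fri, Sat, Sun, Mon, Tue — 4 of them qualify.
Total: 30 + 4 = 34.
Holidays: Jan 25, 2062 (Wed); Feb 1, 2062 (Wed); Feb 4, 2062 (Sat); Feb 15, 2062 (Wed); Mar 7, 2062 (Tue).
4 of the 5 holidays fall on weekdays; the rest are weekends and were already excluded.
Business days: 34 − 4 = 30.

30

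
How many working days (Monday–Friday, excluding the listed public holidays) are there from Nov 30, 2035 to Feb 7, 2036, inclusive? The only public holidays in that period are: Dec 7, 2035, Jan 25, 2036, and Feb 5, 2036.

47 working days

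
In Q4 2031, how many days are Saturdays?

13

Oct 1, 2031 is a Wednesday.
From Oct 1, 2031 to Dec 31, 2031 is 92 days inclusive.
92 = 7 × 13 + 1, so there are 13 full weeks plus 1 extra day.
Each full week contributes one Saturday: 13 so far.
The 1 extra day is Wednesday — none qualify.
Total: 13 + 0 = 13.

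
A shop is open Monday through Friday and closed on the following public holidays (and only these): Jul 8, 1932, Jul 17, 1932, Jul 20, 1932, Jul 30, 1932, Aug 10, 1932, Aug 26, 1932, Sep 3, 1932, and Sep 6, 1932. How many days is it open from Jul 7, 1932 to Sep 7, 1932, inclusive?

40 working days

Jul 7, 1932 is a Thursday.
From Jul 7, 1932 to Sep 7, 1932 is 63 days inclusive.
63 = 7 × 9, so the span is exactly 9 full weeks.
Each full week contributes 5 weekdays (Mon–Fri): 9 × 5 = 45.
Holidays: Jul 8, 1932 (Fri); Jul 17, 1932 (Sun); Jul 20, 1932 (Wed); Jul 30, 1932 (Sat); Aug 10, 1932 (Wed); Aug 26, 1932 (Fri); Sep 3, 1932 (Sat); Sep 6, 1932 (Tue).
5 of the 8 holidays fall on weekdays; the rest are weekends and were already excluded.
Business days: 45 − 5 = 40.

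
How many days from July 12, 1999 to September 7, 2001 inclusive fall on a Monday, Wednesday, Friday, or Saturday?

451

July 12, 1999 is a Monday.
From July 12, 1999 to September 7, 2001 is 789 days inclusive.
789 = 7 × 112 + 5, so there are 112 full weeks plus 5 extra days.
Each full week contributes 4 days from the set (Mon, Wed, Fri, Sat): 112 × 4 = 448.
The 5 extra days are Mon, Tue, Wed, Thu, Fri — 3 of them qualify.
Total: 448 + 3 = 451.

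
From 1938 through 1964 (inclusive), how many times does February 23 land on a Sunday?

Day of week of February 23 in each year:
1938: Wed, 1939: Thu, 1940: Fri, 1941: Sun ✓, 1942: Mon, 1943: Tue, 1944: Wed, 1945: Fri, 1946: Sat, 1947: Sun ✓, 1948: Mon, 1949: Wed, 1950: Thu, 1951: Fri, 1952: Sat, 1953: Mon, 1954: Tue, 1955: Wed, 1956: Thu, 1957: Sat, 1958: Sun ✓, 1959: Mon, 1960: Tue, 1961: Thu, 1962: Fri, 1963: Sat, 1964: Sun ✓
Sundays: 1941, 1947, 1958, 1964.

4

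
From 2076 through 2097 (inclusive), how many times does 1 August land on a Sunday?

Day of week of August 1 in each year:
2076: Sat, 2077: Sun ✓, 2078: Mon, 2079: Tue, 2080: Thu, 2081: Fri, 2082: Sat, 2083: Sun ✓, 2084: Tue, 2085: Wed, 2086: Thu, 2087: Fri, 2088: Sun ✓, 2089: Mon, 2090: Tue, 2091: Wed, 2092: Fri, 2093: Sat, 2094: Sun ✓, 2095: Mon, 2096: Wed, 2097: Thu
Sundays: 2077, 2083, 2088, 2094.

4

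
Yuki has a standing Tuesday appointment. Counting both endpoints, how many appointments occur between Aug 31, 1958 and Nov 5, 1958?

Aug 31, 1958 is a Sunday.
That's 67 days from start to end, counting both.
67 = 7 × 9 + 4, so there are 9 full weeks plus 4 extra days.
Each full week contributes one Tuesday: 9 so far.
The 4 extra days are Sunday, Monday, Tuesday, Wednesday — 1 of them qualifies.
Total: 9 + 1 = 10.

10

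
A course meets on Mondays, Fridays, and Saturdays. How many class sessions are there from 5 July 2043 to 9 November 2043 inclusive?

5 July 2043 is a Sunday.
That's 128 days from start to end, counting both.
128 = 7 × 18 + 2, so there are 18 full weeks plus 2 extra days.
Each full week contributes 3 days from the set (Mon, Fri, Sat): 18 × 3 = 54.
The 2 extra days are Sunday, Monday — 1 of them qualifies.
Total: 54 + 1 = 55.

55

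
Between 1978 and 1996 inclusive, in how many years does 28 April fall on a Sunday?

Day of week of April 28 in each year:
1978: Fri, 1979: Sat, 1980: Mon, 1981: Tue, 1982: Wed, 1983: Thu, 1984: Sat, 1985: Sun ✓, 1986: Mon, 1987: Tue, 1988: Thu, 1989: Fri, 1990: Sat, 1991: Sun ✓, 1992: Tue, 1993: Wed, 1994: Thu, 1995: Fri, 1996: Sun ✓
Sundays: 1985, 1991, 1996.

3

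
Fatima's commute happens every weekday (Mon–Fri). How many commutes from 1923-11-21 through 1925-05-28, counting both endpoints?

1923-11-21 is a Wednesday.
That's 555 days from start to end, counting both.
555 = 7 × 79 + 2, so there are 79 full weeks plus 2 extra days.
Each full week contributes 5 weekdays (Mon–Fri): 79 × 5 = 395.
The 2 extra days are Wednesday, Thursday — 2 of them qualify.
Total: 395 + 2 = 397.

397 weekdays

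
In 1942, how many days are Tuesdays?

52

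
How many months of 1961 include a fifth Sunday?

A month has five Sundays exactly when Sunday falls within its first (length − 28) days.
Jan: 31 days, starts Sun → 5 of Sun, Mon, Tue ✓
Feb: 28 days, starts Wed → 5 of (none)
Mar: 31 days, starts Wed → 5 of Wed, Thu, Fri
Apr: 30 days, starts Sat → 5 of Sat, Sun ✓
May: 31 days, starts Mon → 5 of Mon, Tue, Wed
Jun: 30 days, starts Thu → 5 of Thu, Fri
Jul: 31 days, starts Sat → 5 of Sat, Sun, Mon ✓
Aug: 31 days, starts Tue → 5 of Tue, Wed, Thu
Sep: 30 days, starts Fri → 5 of Fri, Sat
Oct: 31 days, starts Sun → 5 of Sun, Mon, Tue ✓
Nov: 30 days, starts Wed → 5 of Wed, Thu
Dec: 31 days, starts Fri → 5 of Fri, Sat, Sun ✓
Months with five Sundays: Jan, Apr, Jul, Oct, Dec.

5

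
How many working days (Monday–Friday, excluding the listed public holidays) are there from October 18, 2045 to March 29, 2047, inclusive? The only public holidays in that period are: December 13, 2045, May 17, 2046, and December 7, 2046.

375

October 18, 2045 is a Wednesday.
From October 18, 2045 to March 29, 2047 is 528 days inclusive.
528 = 7 × 75 + 3, so there are 75 full weeks plus 3 extra days.
Each full week contributes 5 weekdays (Mon–Fri): 75 × 5 = 375.
The 3 extra days are Wednesday, Thursday, Friday — 3 of them qualify.
Total: 375 + 3 = 378.
Holidays: December 13, 2045 (Wed); May 17, 2046 (Thu); December 7, 2046 (Fri).
All 3 holidays fall on weekdays, so subtract 3.
Business days: 378 − 3 = 375.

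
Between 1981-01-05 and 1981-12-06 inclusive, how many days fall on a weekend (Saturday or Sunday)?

96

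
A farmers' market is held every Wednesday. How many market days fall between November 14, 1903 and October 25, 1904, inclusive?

49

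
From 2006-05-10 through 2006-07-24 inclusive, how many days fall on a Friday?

11 Fridays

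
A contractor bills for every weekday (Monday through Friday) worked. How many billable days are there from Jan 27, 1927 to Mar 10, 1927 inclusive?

Jan 27, 1927 is a Thursday.
From Jan 27, 1927 to Mar 10, 1927 is 43 days inclusive.
43 = 7 × 6 + 1, so there are 6 full weeks plus 1 extra day.
Each full week contributes 5 weekdays (Mon–Fri): 6 × 5 = 30.
The 1 extra day is Thu — 1 of them qualifies.
Total: 30 + 1 = 31.

31 weekdays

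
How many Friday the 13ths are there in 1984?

The 13th falls on a Friday when the month's 13th has weekday Fri.
Jan 13 is Fri ✓; Feb 13 is Mon; Mar 13 is Tue; Apr 13 is Fri ✓; May 13 is Sun; Jun 13 is Wed; Jul 13 is Fri ✓; Aug 13 is Mon; Sep 13 is Thu; Oct 13 is Sat; Nov 13 is Tue; Dec 13 is Thu.
Friday the 13ths: Jan, Apr, Jul.

3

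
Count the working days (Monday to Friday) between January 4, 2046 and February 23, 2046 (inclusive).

37

January 4, 2046 is a Thursday.
The range spans 51 days (inclusive of both endpoints).
51 = 7 × 7 + 2, so there are 7 full weeks plus 2 extra days.
Each full week contributes 5 weekdays (Mon–Fri): 7 × 5 = 35.
The 2 extra days are Thu, Fri — 2 of them qualify.
Total: 35 + 2 = 37.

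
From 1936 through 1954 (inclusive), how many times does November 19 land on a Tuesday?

Day of week of November 19 in each year:
1936: Thu, 1937: Fri, 1938: Sat, 1939: Sun, 1940: Tue ✓, 1941: Wed, 1942: Thu, 1943: Fri, 1944: Sun, 1945: Mon, 1946: Tue ✓, 1947: Wed, 1948: Fri, 1949: Sat, 1950: Sun, 1951: Mon, 1952: Wed, 1953: Thu, 1954: Fri
Tuesdays: 1940, 1946.

2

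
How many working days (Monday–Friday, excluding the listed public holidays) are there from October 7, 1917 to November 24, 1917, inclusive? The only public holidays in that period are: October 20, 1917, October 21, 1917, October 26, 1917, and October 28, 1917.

34 working days

October 7, 1917 is a Sunday.
That's 49 days from start to end, counting both.
49 = 7 × 7, so the span is exactly 7 full weeks.
Each full week contributes 5 weekdays (Mon–Fri): 7 × 5 = 35.
Holidays: October 20, 1917 (Sat); October 21, 1917 (Sun); October 26, 1917 (Fri); October 28, 1917 (Sun).
1 of the 4 holidays fall on weekdays; the rest are weekends and were already excluded.
Business days: 35 − 1 = 34.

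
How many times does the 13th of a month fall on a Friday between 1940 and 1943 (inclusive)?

Friday-the-13ths by year:
1940: Sep, Dec
1941: Jun
1942: Feb, Mar, Nov
1943: Aug

7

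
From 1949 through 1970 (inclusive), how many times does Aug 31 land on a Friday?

Day of week of August 31 in each year:
1949: Wed, 1950: Thu, 1951: Fri ✓, 1952: Sun, 1953: Mon, 1954: Tue, 1955: Wed, 1956: Fri ✓, 1957: Sat, 1958: Sun, 1959: Mon, 1960: Wed, 1961: Thu, 1962: Fri ✓, 1963: Sat, 1964: Mon, 1965: Tue, 1966: Wed, 1967: Thu, 1968: Sat, 1969: Sun, 1970: Mon
Fridays: 1951, 1956, 1962.

3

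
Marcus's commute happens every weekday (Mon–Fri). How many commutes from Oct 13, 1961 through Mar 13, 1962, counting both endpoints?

108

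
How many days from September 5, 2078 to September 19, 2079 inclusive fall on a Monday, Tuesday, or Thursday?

September 5, 2078 is a Monday.
The range spans 380 days (inclusive of both endpoints).
380 = 7 × 54 + 2, so there are 54 full weeks plus 2 extra days.
Each full week contributes 3 days from the set (Mon, Tue, Thu): 54 × 3 = 162.
The 2 extra days are Mon, Tue — 2 of them qualify.
Total: 162 + 2 = 164.

164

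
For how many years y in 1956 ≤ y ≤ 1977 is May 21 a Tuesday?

4

Day of week of May 21 in each year:
1956: Mon, 1957: Tue ✓, 1958: Wed, 1959: Thu, 1960: Sat, 1961: Sun, 1962: Mon, 1963: Tue ✓, 1964: Thu, 1965: Fri, 1966: Sat, 1967: Sun, 1968: Tue ✓, 1969: Wed, 1970: Thu, 1971: Fri, 1972: Sun, 1973: Mon, 1974: Tue ✓, 1975: Wed, 1976: Fri, 1977: Sat
Tuesdays: 1957, 1963, 1968, 1974.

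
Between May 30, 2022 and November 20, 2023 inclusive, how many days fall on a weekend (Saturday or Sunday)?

May 30, 2022 is a Monday.
From May 30, 2022 to November 20, 2023 is 540 days inclusive.
540 = 7 × 77 + 1, so there are 77 full weeks plus 1 extra day.
Each full week contributes 2 weekend days (Sat, Sun): 77 × 2 = 154.
The 1 extra day is Mon — none qualify.
Total: 154 + 0 = 154.

154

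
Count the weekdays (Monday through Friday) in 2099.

261

1 January 2099 is a Thursday.
That's 365 days from start to end, counting both.
365 = 7 × 52 + 1, so there are 52 full weeks plus 1 extra day.
Each full week contributes 5 weekdays (Mon–Fri): 52 × 5 = 260.
The 1 extra day is Thursday — 1 of them qualifies.
Total: 260 + 1 = 261.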